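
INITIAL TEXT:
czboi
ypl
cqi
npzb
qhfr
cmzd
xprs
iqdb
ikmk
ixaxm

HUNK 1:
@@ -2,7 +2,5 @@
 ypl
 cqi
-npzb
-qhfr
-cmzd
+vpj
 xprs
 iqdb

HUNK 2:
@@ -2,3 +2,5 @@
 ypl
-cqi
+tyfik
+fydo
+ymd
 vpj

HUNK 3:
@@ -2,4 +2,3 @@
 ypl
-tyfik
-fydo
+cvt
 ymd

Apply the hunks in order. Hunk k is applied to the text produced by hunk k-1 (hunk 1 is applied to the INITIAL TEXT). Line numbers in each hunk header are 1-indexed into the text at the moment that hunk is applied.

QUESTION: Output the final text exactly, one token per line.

Answer: czboi
ypl
cvt
ymd
vpj
xprs
iqdb
ikmk
ixaxm

Derivation:
Hunk 1: at line 2 remove [npzb,qhfr,cmzd] add [vpj] -> 8 lines: czboi ypl cqi vpj xprs iqdb ikmk ixaxm
Hunk 2: at line 2 remove [cqi] add [tyfik,fydo,ymd] -> 10 lines: czboi ypl tyfik fydo ymd vpj xprs iqdb ikmk ixaxm
Hunk 3: at line 2 remove [tyfik,fydo] add [cvt] -> 9 lines: czboi ypl cvt ymd vpj xprs iqdb ikmk ixaxm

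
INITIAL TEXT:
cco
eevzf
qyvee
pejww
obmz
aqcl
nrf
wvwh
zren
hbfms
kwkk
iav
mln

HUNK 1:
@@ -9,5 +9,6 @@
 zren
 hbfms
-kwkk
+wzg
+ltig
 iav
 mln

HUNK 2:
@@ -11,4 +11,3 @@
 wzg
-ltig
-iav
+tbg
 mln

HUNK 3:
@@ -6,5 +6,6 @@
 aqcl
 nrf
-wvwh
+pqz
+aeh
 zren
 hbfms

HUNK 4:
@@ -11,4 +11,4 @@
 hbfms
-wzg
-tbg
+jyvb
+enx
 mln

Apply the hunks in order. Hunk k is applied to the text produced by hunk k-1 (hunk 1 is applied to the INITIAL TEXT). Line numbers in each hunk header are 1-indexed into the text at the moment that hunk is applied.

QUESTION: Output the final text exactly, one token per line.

Hunk 1: at line 9 remove [kwkk] add [wzg,ltig] -> 14 lines: cco eevzf qyvee pejww obmz aqcl nrf wvwh zren hbfms wzg ltig iav mln
Hunk 2: at line 11 remove [ltig,iav] add [tbg] -> 13 lines: cco eevzf qyvee pejww obmz aqcl nrf wvwh zren hbfms wzg tbg mln
Hunk 3: at line 6 remove [wvwh] add [pqz,aeh] -> 14 lines: cco eevzf qyvee pejww obmz aqcl nrf pqz aeh zren hbfms wzg tbg mln
Hunk 4: at line 11 remove [wzg,tbg] add [jyvb,enx] -> 14 lines: cco eevzf qyvee pejww obmz aqcl nrf pqz aeh zren hbfms jyvb enx mln

Answer: cco
eevzf
qyvee
pejww
obmz
aqcl
nrf
pqz
aeh
zren
hbfms
jyvb
enx
mln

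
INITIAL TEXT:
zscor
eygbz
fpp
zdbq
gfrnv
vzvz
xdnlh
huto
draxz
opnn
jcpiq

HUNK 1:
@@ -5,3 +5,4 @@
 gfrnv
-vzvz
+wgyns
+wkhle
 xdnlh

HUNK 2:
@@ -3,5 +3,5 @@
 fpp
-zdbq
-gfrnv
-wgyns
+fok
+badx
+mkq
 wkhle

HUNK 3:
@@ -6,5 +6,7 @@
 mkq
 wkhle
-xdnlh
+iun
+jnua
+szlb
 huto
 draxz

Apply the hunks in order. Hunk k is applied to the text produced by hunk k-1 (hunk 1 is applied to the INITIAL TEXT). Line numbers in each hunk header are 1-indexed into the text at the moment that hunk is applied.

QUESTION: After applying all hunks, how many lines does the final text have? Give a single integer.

Answer: 14

Derivation:
Hunk 1: at line 5 remove [vzvz] add [wgyns,wkhle] -> 12 lines: zscor eygbz fpp zdbq gfrnv wgyns wkhle xdnlh huto draxz opnn jcpiq
Hunk 2: at line 3 remove [zdbq,gfrnv,wgyns] add [fok,badx,mkq] -> 12 lines: zscor eygbz fpp fok badx mkq wkhle xdnlh huto draxz opnn jcpiq
Hunk 3: at line 6 remove [xdnlh] add [iun,jnua,szlb] -> 14 lines: zscor eygbz fpp fok badx mkq wkhle iun jnua szlb huto draxz opnn jcpiq
Final line count: 14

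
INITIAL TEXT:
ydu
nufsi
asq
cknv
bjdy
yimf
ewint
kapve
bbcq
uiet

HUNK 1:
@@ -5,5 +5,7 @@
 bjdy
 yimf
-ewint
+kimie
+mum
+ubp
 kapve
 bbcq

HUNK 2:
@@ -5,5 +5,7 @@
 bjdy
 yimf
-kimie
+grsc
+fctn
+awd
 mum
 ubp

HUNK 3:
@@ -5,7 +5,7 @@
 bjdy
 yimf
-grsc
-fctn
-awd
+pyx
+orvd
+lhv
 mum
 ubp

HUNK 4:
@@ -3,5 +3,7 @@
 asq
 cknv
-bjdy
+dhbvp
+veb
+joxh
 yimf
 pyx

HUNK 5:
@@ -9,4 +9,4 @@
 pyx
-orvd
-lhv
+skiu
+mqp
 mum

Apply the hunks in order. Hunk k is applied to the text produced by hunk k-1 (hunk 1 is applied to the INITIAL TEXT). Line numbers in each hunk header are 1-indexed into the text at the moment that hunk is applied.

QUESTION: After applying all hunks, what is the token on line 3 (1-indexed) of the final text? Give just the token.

Answer: asq

Derivation:
Hunk 1: at line 5 remove [ewint] add [kimie,mum,ubp] -> 12 lines: ydu nufsi asq cknv bjdy yimf kimie mum ubp kapve bbcq uiet
Hunk 2: at line 5 remove [kimie] add [grsc,fctn,awd] -> 14 lines: ydu nufsi asq cknv bjdy yimf grsc fctn awd mum ubp kapve bbcq uiet
Hunk 3: at line 5 remove [grsc,fctn,awd] add [pyx,orvd,lhv] -> 14 lines: ydu nufsi asq cknv bjdy yimf pyx orvd lhv mum ubp kapve bbcq uiet
Hunk 4: at line 3 remove [bjdy] add [dhbvp,veb,joxh] -> 16 lines: ydu nufsi asq cknv dhbvp veb joxh yimf pyx orvd lhv mum ubp kapve bbcq uiet
Hunk 5: at line 9 remove [orvd,lhv] add [skiu,mqp] -> 16 lines: ydu nufsi asq cknv dhbvp veb joxh yimf pyx skiu mqp mum ubp kapve bbcq uiet
Final line 3: asq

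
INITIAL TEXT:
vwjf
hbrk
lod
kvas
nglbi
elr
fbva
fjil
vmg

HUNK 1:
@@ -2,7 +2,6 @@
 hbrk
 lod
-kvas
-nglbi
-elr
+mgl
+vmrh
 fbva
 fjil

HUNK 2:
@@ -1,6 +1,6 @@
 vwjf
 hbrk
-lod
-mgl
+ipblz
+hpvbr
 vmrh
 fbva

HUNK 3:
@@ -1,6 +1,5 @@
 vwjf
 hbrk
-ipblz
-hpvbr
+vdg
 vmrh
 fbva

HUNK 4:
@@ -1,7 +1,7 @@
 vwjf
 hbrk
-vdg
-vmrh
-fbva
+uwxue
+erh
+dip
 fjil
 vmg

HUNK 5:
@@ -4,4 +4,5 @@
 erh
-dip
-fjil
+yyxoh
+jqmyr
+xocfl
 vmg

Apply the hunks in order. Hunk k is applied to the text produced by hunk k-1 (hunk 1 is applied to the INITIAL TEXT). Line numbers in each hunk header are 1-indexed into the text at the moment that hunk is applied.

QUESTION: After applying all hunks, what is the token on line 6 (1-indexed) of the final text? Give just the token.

Hunk 1: at line 2 remove [kvas,nglbi,elr] add [mgl,vmrh] -> 8 lines: vwjf hbrk lod mgl vmrh fbva fjil vmg
Hunk 2: at line 1 remove [lod,mgl] add [ipblz,hpvbr] -> 8 lines: vwjf hbrk ipblz hpvbr vmrh fbva fjil vmg
Hunk 3: at line 1 remove [ipblz,hpvbr] add [vdg] -> 7 lines: vwjf hbrk vdg vmrh fbva fjil vmg
Hunk 4: at line 1 remove [vdg,vmrh,fbva] add [uwxue,erh,dip] -> 7 lines: vwjf hbrk uwxue erh dip fjil vmg
Hunk 5: at line 4 remove [dip,fjil] add [yyxoh,jqmyr,xocfl] -> 8 lines: vwjf hbrk uwxue erh yyxoh jqmyr xocfl vmg
Final line 6: jqmyr

Answer: jqmyr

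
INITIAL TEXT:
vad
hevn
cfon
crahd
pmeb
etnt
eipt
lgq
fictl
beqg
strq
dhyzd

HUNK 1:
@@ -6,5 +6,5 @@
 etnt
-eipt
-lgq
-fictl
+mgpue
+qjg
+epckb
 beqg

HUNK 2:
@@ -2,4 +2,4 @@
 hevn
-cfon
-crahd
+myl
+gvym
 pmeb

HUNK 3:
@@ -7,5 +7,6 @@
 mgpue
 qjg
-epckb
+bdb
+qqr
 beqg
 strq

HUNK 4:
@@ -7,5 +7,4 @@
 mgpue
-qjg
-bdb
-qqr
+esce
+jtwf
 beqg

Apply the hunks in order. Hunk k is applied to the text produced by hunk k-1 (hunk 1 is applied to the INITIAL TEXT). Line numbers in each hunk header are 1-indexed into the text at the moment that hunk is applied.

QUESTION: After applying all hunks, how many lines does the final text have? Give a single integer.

Answer: 12

Derivation:
Hunk 1: at line 6 remove [eipt,lgq,fictl] add [mgpue,qjg,epckb] -> 12 lines: vad hevn cfon crahd pmeb etnt mgpue qjg epckb beqg strq dhyzd
Hunk 2: at line 2 remove [cfon,crahd] add [myl,gvym] -> 12 lines: vad hevn myl gvym pmeb etnt mgpue qjg epckb beqg strq dhyzd
Hunk 3: at line 7 remove [epckb] add [bdb,qqr] -> 13 lines: vad hevn myl gvym pmeb etnt mgpue qjg bdb qqr beqg strq dhyzd
Hunk 4: at line 7 remove [qjg,bdb,qqr] add [esce,jtwf] -> 12 lines: vad hevn myl gvym pmeb etnt mgpue esce jtwf beqg strq dhyzd
Final line count: 12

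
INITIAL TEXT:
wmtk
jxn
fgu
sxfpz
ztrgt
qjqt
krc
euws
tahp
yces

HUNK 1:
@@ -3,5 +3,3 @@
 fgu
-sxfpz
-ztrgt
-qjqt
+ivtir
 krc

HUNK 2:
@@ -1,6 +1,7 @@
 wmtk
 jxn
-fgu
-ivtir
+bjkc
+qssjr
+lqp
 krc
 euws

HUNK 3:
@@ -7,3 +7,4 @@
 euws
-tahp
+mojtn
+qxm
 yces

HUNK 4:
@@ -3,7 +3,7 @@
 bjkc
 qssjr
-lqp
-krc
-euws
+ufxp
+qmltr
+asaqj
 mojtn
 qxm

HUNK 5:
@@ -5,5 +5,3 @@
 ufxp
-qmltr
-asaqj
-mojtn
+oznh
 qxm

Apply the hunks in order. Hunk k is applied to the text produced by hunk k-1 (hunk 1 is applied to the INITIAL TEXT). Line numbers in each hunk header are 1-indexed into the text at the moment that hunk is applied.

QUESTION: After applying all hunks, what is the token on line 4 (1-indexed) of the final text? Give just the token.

Answer: qssjr

Derivation:
Hunk 1: at line 3 remove [sxfpz,ztrgt,qjqt] add [ivtir] -> 8 lines: wmtk jxn fgu ivtir krc euws tahp yces
Hunk 2: at line 1 remove [fgu,ivtir] add [bjkc,qssjr,lqp] -> 9 lines: wmtk jxn bjkc qssjr lqp krc euws tahp yces
Hunk 3: at line 7 remove [tahp] add [mojtn,qxm] -> 10 lines: wmtk jxn bjkc qssjr lqp krc euws mojtn qxm yces
Hunk 4: at line 3 remove [lqp,krc,euws] add [ufxp,qmltr,asaqj] -> 10 lines: wmtk jxn bjkc qssjr ufxp qmltr asaqj mojtn qxm yces
Hunk 5: at line 5 remove [qmltr,asaqj,mojtn] add [oznh] -> 8 lines: wmtk jxn bjkc qssjr ufxp oznh qxm yces
Final line 4: qssjr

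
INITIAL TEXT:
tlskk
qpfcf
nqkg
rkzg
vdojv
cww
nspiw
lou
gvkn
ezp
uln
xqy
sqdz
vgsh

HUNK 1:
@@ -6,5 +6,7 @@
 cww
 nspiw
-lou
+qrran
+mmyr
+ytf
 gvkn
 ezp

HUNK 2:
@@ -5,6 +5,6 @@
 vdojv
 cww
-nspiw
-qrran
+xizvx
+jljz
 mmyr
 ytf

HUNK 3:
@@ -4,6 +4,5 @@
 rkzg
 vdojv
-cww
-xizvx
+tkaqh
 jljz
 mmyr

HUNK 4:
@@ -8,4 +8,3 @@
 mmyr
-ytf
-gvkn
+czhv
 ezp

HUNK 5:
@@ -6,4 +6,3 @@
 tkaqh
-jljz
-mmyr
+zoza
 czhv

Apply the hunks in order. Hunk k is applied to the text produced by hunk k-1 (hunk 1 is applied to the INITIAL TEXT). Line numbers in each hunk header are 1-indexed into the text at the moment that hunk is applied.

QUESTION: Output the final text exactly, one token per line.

Hunk 1: at line 6 remove [lou] add [qrran,mmyr,ytf] -> 16 lines: tlskk qpfcf nqkg rkzg vdojv cww nspiw qrran mmyr ytf gvkn ezp uln xqy sqdz vgsh
Hunk 2: at line 5 remove [nspiw,qrran] add [xizvx,jljz] -> 16 lines: tlskk qpfcf nqkg rkzg vdojv cww xizvx jljz mmyr ytf gvkn ezp uln xqy sqdz vgsh
Hunk 3: at line 4 remove [cww,xizvx] add [tkaqh] -> 15 lines: tlskk qpfcf nqkg rkzg vdojv tkaqh jljz mmyr ytf gvkn ezp uln xqy sqdz vgsh
Hunk 4: at line 8 remove [ytf,gvkn] add [czhv] -> 14 lines: tlskk qpfcf nqkg rkzg vdojv tkaqh jljz mmyr czhv ezp uln xqy sqdz vgsh
Hunk 5: at line 6 remove [jljz,mmyr] add [zoza] -> 13 lines: tlskk qpfcf nqkg rkzg vdojv tkaqh zoza czhv ezp uln xqy sqdz vgsh

Answer: tlskk
qpfcf
nqkg
rkzg
vdojv
tkaqh
zoza
czhv
ezp
uln
xqy
sqdz
vgsh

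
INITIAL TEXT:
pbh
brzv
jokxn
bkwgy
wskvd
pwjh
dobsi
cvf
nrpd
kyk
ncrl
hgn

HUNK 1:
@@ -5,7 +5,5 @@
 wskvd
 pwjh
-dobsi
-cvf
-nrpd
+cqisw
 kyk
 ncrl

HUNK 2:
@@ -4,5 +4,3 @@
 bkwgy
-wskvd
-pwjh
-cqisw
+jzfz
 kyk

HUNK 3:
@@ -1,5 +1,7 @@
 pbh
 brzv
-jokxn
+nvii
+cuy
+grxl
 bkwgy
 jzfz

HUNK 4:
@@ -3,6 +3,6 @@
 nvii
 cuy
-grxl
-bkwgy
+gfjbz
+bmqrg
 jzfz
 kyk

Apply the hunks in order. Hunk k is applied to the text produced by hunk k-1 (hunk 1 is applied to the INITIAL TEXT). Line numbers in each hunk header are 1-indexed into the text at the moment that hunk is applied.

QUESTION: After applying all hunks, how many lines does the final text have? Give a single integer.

Hunk 1: at line 5 remove [dobsi,cvf,nrpd] add [cqisw] -> 10 lines: pbh brzv jokxn bkwgy wskvd pwjh cqisw kyk ncrl hgn
Hunk 2: at line 4 remove [wskvd,pwjh,cqisw] add [jzfz] -> 8 lines: pbh brzv jokxn bkwgy jzfz kyk ncrl hgn
Hunk 3: at line 1 remove [jokxn] add [nvii,cuy,grxl] -> 10 lines: pbh brzv nvii cuy grxl bkwgy jzfz kyk ncrl hgn
Hunk 4: at line 3 remove [grxl,bkwgy] add [gfjbz,bmqrg] -> 10 lines: pbh brzv nvii cuy gfjbz bmqrg jzfz kyk ncrl hgn
Final line count: 10

Answer: 10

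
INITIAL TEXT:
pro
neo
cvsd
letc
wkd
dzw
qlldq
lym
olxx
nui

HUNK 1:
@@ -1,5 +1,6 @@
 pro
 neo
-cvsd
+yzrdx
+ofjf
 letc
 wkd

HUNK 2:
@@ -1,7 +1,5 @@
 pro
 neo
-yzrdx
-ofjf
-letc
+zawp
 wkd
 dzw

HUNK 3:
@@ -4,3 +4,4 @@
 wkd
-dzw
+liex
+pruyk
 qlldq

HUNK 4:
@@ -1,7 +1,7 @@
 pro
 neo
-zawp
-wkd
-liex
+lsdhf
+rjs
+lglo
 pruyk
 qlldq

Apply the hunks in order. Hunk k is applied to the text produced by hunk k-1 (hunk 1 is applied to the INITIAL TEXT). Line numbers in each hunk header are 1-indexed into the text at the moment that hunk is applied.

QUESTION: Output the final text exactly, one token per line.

Hunk 1: at line 1 remove [cvsd] add [yzrdx,ofjf] -> 11 lines: pro neo yzrdx ofjf letc wkd dzw qlldq lym olxx nui
Hunk 2: at line 1 remove [yzrdx,ofjf,letc] add [zawp] -> 9 lines: pro neo zawp wkd dzw qlldq lym olxx nui
Hunk 3: at line 4 remove [dzw] add [liex,pruyk] -> 10 lines: pro neo zawp wkd liex pruyk qlldq lym olxx nui
Hunk 4: at line 1 remove [zawp,wkd,liex] add [lsdhf,rjs,lglo] -> 10 lines: pro neo lsdhf rjs lglo pruyk qlldq lym olxx nui

Answer: pro
neo
lsdhf
rjs
lglo
pruyk
qlldq
lym
olxx
nui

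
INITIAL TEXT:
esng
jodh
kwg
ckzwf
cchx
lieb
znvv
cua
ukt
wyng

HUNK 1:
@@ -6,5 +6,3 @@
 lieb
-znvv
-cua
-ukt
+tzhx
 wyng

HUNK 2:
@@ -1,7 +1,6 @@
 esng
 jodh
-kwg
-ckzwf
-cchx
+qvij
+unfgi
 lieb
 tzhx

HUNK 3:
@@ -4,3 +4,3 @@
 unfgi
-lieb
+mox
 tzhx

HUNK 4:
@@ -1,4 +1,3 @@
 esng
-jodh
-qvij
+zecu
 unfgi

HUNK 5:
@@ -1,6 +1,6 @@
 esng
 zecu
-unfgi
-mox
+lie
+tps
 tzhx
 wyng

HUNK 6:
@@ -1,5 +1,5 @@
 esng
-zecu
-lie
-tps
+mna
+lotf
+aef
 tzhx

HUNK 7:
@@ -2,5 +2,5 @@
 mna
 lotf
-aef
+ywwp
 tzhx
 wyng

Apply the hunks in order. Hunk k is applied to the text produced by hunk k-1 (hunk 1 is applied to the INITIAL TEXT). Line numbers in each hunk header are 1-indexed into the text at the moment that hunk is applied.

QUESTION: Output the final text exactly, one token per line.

Answer: esng
mna
lotf
ywwp
tzhx
wyng

Derivation:
Hunk 1: at line 6 remove [znvv,cua,ukt] add [tzhx] -> 8 lines: esng jodh kwg ckzwf cchx lieb tzhx wyng
Hunk 2: at line 1 remove [kwg,ckzwf,cchx] add [qvij,unfgi] -> 7 lines: esng jodh qvij unfgi lieb tzhx wyng
Hunk 3: at line 4 remove [lieb] add [mox] -> 7 lines: esng jodh qvij unfgi mox tzhx wyng
Hunk 4: at line 1 remove [jodh,qvij] add [zecu] -> 6 lines: esng zecu unfgi mox tzhx wyng
Hunk 5: at line 1 remove [unfgi,mox] add [lie,tps] -> 6 lines: esng zecu lie tps tzhx wyng
Hunk 6: at line 1 remove [zecu,lie,tps] add [mna,lotf,aef] -> 6 lines: esng mna lotf aef tzhx wyng
Hunk 7: at line 2 remove [aef] add [ywwp] -> 6 lines: esng mna lotf ywwp tzhx wyng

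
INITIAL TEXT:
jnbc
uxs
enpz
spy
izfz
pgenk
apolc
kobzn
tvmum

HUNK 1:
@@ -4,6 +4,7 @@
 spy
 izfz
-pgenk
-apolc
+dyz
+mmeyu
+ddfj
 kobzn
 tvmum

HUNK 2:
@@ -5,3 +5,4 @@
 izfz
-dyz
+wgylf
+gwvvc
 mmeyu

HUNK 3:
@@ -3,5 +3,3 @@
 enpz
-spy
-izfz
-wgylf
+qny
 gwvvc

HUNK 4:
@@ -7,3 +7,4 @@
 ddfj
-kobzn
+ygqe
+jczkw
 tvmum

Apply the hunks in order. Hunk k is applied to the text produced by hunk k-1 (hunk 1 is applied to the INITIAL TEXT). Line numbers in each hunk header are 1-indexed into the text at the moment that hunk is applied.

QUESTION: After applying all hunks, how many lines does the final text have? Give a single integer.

Answer: 10

Derivation:
Hunk 1: at line 4 remove [pgenk,apolc] add [dyz,mmeyu,ddfj] -> 10 lines: jnbc uxs enpz spy izfz dyz mmeyu ddfj kobzn tvmum
Hunk 2: at line 5 remove [dyz] add [wgylf,gwvvc] -> 11 lines: jnbc uxs enpz spy izfz wgylf gwvvc mmeyu ddfj kobzn tvmum
Hunk 3: at line 3 remove [spy,izfz,wgylf] add [qny] -> 9 lines: jnbc uxs enpz qny gwvvc mmeyu ddfj kobzn tvmum
Hunk 4: at line 7 remove [kobzn] add [ygqe,jczkw] -> 10 lines: jnbc uxs enpz qny gwvvc mmeyu ddfj ygqe jczkw tvmum
Final line count: 10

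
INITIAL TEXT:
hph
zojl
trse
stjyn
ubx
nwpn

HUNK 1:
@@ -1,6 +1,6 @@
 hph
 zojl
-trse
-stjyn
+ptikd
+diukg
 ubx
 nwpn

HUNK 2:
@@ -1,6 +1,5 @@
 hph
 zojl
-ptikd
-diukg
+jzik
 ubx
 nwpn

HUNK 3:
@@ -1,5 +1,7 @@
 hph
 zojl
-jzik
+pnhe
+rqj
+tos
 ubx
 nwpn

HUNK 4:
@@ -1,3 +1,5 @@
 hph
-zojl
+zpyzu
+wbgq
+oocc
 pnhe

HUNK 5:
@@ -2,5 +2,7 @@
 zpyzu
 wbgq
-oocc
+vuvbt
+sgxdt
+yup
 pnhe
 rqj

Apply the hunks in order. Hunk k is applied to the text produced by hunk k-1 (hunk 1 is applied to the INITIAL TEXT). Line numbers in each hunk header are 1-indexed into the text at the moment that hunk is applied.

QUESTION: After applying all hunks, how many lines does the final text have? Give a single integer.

Hunk 1: at line 1 remove [trse,stjyn] add [ptikd,diukg] -> 6 lines: hph zojl ptikd diukg ubx nwpn
Hunk 2: at line 1 remove [ptikd,diukg] add [jzik] -> 5 lines: hph zojl jzik ubx nwpn
Hunk 3: at line 1 remove [jzik] add [pnhe,rqj,tos] -> 7 lines: hph zojl pnhe rqj tos ubx nwpn
Hunk 4: at line 1 remove [zojl] add [zpyzu,wbgq,oocc] -> 9 lines: hph zpyzu wbgq oocc pnhe rqj tos ubx nwpn
Hunk 5: at line 2 remove [oocc] add [vuvbt,sgxdt,yup] -> 11 lines: hph zpyzu wbgq vuvbt sgxdt yup pnhe rqj tos ubx nwpn
Final line count: 11

Answer: 11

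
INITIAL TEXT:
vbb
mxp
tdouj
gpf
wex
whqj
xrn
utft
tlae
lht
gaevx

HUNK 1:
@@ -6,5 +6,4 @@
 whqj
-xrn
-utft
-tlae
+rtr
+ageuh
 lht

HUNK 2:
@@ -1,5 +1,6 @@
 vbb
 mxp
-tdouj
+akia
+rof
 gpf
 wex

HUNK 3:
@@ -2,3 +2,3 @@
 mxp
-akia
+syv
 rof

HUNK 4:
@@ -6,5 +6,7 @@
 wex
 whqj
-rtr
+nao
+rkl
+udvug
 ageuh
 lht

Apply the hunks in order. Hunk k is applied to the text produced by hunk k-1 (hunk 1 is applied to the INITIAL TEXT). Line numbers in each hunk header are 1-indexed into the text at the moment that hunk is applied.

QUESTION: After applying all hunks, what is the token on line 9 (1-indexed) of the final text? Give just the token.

Hunk 1: at line 6 remove [xrn,utft,tlae] add [rtr,ageuh] -> 10 lines: vbb mxp tdouj gpf wex whqj rtr ageuh lht gaevx
Hunk 2: at line 1 remove [tdouj] add [akia,rof] -> 11 lines: vbb mxp akia rof gpf wex whqj rtr ageuh lht gaevx
Hunk 3: at line 2 remove [akia] add [syv] -> 11 lines: vbb mxp syv rof gpf wex whqj rtr ageuh lht gaevx
Hunk 4: at line 6 remove [rtr] add [nao,rkl,udvug] -> 13 lines: vbb mxp syv rof gpf wex whqj nao rkl udvug ageuh lht gaevx
Final line 9: rkl

Answer: rkl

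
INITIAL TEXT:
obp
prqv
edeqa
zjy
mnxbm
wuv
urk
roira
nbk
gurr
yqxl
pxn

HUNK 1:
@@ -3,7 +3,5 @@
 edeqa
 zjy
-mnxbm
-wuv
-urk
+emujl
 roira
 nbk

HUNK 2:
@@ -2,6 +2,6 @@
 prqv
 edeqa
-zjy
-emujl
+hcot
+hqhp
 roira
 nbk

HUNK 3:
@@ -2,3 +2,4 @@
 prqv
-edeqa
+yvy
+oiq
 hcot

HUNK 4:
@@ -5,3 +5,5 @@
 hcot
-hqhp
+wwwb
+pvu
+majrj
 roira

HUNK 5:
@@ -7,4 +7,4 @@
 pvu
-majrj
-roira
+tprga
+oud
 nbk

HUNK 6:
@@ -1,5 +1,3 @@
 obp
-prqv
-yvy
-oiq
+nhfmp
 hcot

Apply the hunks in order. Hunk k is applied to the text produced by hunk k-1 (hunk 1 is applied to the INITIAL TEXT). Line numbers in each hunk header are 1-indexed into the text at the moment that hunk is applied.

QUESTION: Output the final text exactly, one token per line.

Answer: obp
nhfmp
hcot
wwwb
pvu
tprga
oud
nbk
gurr
yqxl
pxn

Derivation:
Hunk 1: at line 3 remove [mnxbm,wuv,urk] add [emujl] -> 10 lines: obp prqv edeqa zjy emujl roira nbk gurr yqxl pxn
Hunk 2: at line 2 remove [zjy,emujl] add [hcot,hqhp] -> 10 lines: obp prqv edeqa hcot hqhp roira nbk gurr yqxl pxn
Hunk 3: at line 2 remove [edeqa] add [yvy,oiq] -> 11 lines: obp prqv yvy oiq hcot hqhp roira nbk gurr yqxl pxn
Hunk 4: at line 5 remove [hqhp] add [wwwb,pvu,majrj] -> 13 lines: obp prqv yvy oiq hcot wwwb pvu majrj roira nbk gurr yqxl pxn
Hunk 5: at line 7 remove [majrj,roira] add [tprga,oud] -> 13 lines: obp prqv yvy oiq hcot wwwb pvu tprga oud nbk gurr yqxl pxn
Hunk 6: at line 1 remove [prqv,yvy,oiq] add [nhfmp] -> 11 lines: obp nhfmp hcot wwwb pvu tprga oud nbk gurr yqxl pxn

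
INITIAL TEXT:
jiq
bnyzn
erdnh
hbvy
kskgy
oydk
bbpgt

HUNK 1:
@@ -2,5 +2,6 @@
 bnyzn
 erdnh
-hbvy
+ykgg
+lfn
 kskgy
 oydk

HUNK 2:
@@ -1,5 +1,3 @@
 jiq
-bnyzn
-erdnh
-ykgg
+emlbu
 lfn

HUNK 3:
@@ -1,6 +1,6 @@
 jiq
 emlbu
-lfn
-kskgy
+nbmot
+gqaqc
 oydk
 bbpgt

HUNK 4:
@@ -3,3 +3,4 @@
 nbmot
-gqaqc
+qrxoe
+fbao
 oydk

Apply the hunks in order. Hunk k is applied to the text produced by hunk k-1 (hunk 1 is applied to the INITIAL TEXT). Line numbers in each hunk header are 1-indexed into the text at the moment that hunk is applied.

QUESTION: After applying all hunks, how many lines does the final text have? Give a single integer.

Answer: 7

Derivation:
Hunk 1: at line 2 remove [hbvy] add [ykgg,lfn] -> 8 lines: jiq bnyzn erdnh ykgg lfn kskgy oydk bbpgt
Hunk 2: at line 1 remove [bnyzn,erdnh,ykgg] add [emlbu] -> 6 lines: jiq emlbu lfn kskgy oydk bbpgt
Hunk 3: at line 1 remove [lfn,kskgy] add [nbmot,gqaqc] -> 6 lines: jiq emlbu nbmot gqaqc oydk bbpgt
Hunk 4: at line 3 remove [gqaqc] add [qrxoe,fbao] -> 7 lines: jiq emlbu nbmot qrxoe fbao oydk bbpgt
Final line count: 7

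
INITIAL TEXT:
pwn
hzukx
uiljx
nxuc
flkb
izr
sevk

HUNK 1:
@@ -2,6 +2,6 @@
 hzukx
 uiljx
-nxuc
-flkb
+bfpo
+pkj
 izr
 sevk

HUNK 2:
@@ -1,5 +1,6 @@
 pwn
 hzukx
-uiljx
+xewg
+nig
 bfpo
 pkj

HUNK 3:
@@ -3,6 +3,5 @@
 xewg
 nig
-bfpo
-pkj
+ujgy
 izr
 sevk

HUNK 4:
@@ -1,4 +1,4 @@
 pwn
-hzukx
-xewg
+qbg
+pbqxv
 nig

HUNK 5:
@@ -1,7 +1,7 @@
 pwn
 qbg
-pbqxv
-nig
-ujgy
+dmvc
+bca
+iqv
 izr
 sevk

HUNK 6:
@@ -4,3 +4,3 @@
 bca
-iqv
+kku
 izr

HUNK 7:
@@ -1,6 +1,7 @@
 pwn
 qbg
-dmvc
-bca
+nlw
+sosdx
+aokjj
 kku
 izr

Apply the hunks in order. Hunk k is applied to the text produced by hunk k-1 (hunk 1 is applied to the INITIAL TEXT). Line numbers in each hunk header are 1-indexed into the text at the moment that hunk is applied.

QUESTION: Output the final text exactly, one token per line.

Hunk 1: at line 2 remove [nxuc,flkb] add [bfpo,pkj] -> 7 lines: pwn hzukx uiljx bfpo pkj izr sevk
Hunk 2: at line 1 remove [uiljx] add [xewg,nig] -> 8 lines: pwn hzukx xewg nig bfpo pkj izr sevk
Hunk 3: at line 3 remove [bfpo,pkj] add [ujgy] -> 7 lines: pwn hzukx xewg nig ujgy izr sevk
Hunk 4: at line 1 remove [hzukx,xewg] add [qbg,pbqxv] -> 7 lines: pwn qbg pbqxv nig ujgy izr sevk
Hunk 5: at line 1 remove [pbqxv,nig,ujgy] add [dmvc,bca,iqv] -> 7 lines: pwn qbg dmvc bca iqv izr sevk
Hunk 6: at line 4 remove [iqv] add [kku] -> 7 lines: pwn qbg dmvc bca kku izr sevk
Hunk 7: at line 1 remove [dmvc,bca] add [nlw,sosdx,aokjj] -> 8 lines: pwn qbg nlw sosdx aokjj kku izr sevk

Answer: pwn
qbg
nlw
sosdx
aokjj
kku
izr
sevk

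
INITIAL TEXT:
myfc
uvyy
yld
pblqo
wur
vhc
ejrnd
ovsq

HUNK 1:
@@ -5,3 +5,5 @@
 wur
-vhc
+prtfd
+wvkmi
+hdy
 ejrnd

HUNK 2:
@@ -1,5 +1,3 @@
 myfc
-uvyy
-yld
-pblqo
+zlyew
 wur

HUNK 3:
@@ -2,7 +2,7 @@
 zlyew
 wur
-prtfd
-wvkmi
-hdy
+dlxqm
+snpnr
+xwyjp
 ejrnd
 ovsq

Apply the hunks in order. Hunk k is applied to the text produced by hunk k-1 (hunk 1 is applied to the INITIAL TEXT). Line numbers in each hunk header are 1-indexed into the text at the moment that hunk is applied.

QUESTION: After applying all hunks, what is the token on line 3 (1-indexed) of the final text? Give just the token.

Hunk 1: at line 5 remove [vhc] add [prtfd,wvkmi,hdy] -> 10 lines: myfc uvyy yld pblqo wur prtfd wvkmi hdy ejrnd ovsq
Hunk 2: at line 1 remove [uvyy,yld,pblqo] add [zlyew] -> 8 lines: myfc zlyew wur prtfd wvkmi hdy ejrnd ovsq
Hunk 3: at line 2 remove [prtfd,wvkmi,hdy] add [dlxqm,snpnr,xwyjp] -> 8 lines: myfc zlyew wur dlxqm snpnr xwyjp ejrnd ovsq
Final line 3: wur

Answer: wur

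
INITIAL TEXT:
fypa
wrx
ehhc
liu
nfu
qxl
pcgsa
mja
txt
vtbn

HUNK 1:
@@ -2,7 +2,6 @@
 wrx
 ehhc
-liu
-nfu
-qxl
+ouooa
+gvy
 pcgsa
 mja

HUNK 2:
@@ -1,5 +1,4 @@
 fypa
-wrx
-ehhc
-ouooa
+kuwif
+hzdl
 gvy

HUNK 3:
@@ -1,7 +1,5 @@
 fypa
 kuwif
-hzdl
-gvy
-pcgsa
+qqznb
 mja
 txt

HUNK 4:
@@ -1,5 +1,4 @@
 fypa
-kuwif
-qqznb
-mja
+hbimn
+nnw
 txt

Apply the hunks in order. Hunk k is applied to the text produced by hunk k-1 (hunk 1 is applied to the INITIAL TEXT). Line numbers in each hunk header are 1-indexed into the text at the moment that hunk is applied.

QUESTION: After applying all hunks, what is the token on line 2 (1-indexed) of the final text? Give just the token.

Hunk 1: at line 2 remove [liu,nfu,qxl] add [ouooa,gvy] -> 9 lines: fypa wrx ehhc ouooa gvy pcgsa mja txt vtbn
Hunk 2: at line 1 remove [wrx,ehhc,ouooa] add [kuwif,hzdl] -> 8 lines: fypa kuwif hzdl gvy pcgsa mja txt vtbn
Hunk 3: at line 1 remove [hzdl,gvy,pcgsa] add [qqznb] -> 6 lines: fypa kuwif qqznb mja txt vtbn
Hunk 4: at line 1 remove [kuwif,qqznb,mja] add [hbimn,nnw] -> 5 lines: fypa hbimn nnw txt vtbn
Final line 2: hbimn

Answer: hbimn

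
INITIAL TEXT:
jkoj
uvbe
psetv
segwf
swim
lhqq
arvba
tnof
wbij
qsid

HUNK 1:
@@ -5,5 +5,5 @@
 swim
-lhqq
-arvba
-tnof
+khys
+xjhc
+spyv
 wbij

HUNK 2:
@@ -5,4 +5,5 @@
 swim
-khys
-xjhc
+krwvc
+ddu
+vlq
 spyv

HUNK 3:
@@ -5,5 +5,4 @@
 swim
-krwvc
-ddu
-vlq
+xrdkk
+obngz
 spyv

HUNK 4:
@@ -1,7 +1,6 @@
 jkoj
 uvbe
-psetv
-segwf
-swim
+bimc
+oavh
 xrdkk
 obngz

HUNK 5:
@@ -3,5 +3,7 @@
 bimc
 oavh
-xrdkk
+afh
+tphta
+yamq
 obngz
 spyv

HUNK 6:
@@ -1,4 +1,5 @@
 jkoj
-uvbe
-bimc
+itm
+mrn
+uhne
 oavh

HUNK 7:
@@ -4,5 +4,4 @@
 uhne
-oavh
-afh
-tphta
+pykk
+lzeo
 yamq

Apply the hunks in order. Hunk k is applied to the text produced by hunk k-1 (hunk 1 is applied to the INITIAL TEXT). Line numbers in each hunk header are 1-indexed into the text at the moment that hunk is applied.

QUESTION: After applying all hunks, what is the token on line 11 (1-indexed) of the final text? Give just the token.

Answer: qsid

Derivation:
Hunk 1: at line 5 remove [lhqq,arvba,tnof] add [khys,xjhc,spyv] -> 10 lines: jkoj uvbe psetv segwf swim khys xjhc spyv wbij qsid
Hunk 2: at line 5 remove [khys,xjhc] add [krwvc,ddu,vlq] -> 11 lines: jkoj uvbe psetv segwf swim krwvc ddu vlq spyv wbij qsid
Hunk 3: at line 5 remove [krwvc,ddu,vlq] add [xrdkk,obngz] -> 10 lines: jkoj uvbe psetv segwf swim xrdkk obngz spyv wbij qsid
Hunk 4: at line 1 remove [psetv,segwf,swim] add [bimc,oavh] -> 9 lines: jkoj uvbe bimc oavh xrdkk obngz spyv wbij qsid
Hunk 5: at line 3 remove [xrdkk] add [afh,tphta,yamq] -> 11 lines: jkoj uvbe bimc oavh afh tphta yamq obngz spyv wbij qsid
Hunk 6: at line 1 remove [uvbe,bimc] add [itm,mrn,uhne] -> 12 lines: jkoj itm mrn uhne oavh afh tphta yamq obngz spyv wbij qsid
Hunk 7: at line 4 remove [oavh,afh,tphta] add [pykk,lzeo] -> 11 lines: jkoj itm mrn uhne pykk lzeo yamq obngz spyv wbij qsid
Final line 11: qsid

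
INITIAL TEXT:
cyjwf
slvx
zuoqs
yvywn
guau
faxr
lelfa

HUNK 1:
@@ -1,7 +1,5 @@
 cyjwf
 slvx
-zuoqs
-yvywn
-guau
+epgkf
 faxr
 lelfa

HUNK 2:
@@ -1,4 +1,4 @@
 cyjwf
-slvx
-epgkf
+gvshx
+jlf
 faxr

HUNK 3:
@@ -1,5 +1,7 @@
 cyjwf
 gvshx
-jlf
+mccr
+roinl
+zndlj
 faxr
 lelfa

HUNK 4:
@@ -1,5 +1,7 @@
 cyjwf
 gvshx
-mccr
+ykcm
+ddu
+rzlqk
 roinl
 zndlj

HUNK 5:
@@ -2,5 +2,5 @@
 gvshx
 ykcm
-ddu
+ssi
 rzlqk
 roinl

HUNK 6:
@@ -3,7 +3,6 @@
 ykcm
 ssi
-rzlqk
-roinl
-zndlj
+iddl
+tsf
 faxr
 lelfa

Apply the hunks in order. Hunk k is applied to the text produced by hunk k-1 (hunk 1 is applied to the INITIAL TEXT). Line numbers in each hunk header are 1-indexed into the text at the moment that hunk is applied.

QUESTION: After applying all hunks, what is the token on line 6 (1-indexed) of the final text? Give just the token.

Hunk 1: at line 1 remove [zuoqs,yvywn,guau] add [epgkf] -> 5 lines: cyjwf slvx epgkf faxr lelfa
Hunk 2: at line 1 remove [slvx,epgkf] add [gvshx,jlf] -> 5 lines: cyjwf gvshx jlf faxr lelfa
Hunk 3: at line 1 remove [jlf] add [mccr,roinl,zndlj] -> 7 lines: cyjwf gvshx mccr roinl zndlj faxr lelfa
Hunk 4: at line 1 remove [mccr] add [ykcm,ddu,rzlqk] -> 9 lines: cyjwf gvshx ykcm ddu rzlqk roinl zndlj faxr lelfa
Hunk 5: at line 2 remove [ddu] add [ssi] -> 9 lines: cyjwf gvshx ykcm ssi rzlqk roinl zndlj faxr lelfa
Hunk 6: at line 3 remove [rzlqk,roinl,zndlj] add [iddl,tsf] -> 8 lines: cyjwf gvshx ykcm ssi iddl tsf faxr lelfa
Final line 6: tsf

Answer: tsf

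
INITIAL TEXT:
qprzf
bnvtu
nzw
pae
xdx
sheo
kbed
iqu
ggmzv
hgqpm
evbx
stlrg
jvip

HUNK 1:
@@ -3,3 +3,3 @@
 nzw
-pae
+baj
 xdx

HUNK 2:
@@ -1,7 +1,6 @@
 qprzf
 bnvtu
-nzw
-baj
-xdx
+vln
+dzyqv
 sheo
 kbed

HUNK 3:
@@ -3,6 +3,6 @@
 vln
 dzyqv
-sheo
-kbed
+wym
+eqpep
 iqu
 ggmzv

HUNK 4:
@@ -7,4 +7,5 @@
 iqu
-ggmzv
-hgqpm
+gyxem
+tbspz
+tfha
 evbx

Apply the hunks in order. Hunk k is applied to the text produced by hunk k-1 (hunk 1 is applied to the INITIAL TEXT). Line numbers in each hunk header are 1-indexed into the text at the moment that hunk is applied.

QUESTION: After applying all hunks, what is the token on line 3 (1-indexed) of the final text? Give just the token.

Answer: vln

Derivation:
Hunk 1: at line 3 remove [pae] add [baj] -> 13 lines: qprzf bnvtu nzw baj xdx sheo kbed iqu ggmzv hgqpm evbx stlrg jvip
Hunk 2: at line 1 remove [nzw,baj,xdx] add [vln,dzyqv] -> 12 lines: qprzf bnvtu vln dzyqv sheo kbed iqu ggmzv hgqpm evbx stlrg jvip
Hunk 3: at line 3 remove [sheo,kbed] add [wym,eqpep] -> 12 lines: qprzf bnvtu vln dzyqv wym eqpep iqu ggmzv hgqpm evbx stlrg jvip
Hunk 4: at line 7 remove [ggmzv,hgqpm] add [gyxem,tbspz,tfha] -> 13 lines: qprzf bnvtu vln dzyqv wym eqpep iqu gyxem tbspz tfha evbx stlrg jvip
Final line 3: vln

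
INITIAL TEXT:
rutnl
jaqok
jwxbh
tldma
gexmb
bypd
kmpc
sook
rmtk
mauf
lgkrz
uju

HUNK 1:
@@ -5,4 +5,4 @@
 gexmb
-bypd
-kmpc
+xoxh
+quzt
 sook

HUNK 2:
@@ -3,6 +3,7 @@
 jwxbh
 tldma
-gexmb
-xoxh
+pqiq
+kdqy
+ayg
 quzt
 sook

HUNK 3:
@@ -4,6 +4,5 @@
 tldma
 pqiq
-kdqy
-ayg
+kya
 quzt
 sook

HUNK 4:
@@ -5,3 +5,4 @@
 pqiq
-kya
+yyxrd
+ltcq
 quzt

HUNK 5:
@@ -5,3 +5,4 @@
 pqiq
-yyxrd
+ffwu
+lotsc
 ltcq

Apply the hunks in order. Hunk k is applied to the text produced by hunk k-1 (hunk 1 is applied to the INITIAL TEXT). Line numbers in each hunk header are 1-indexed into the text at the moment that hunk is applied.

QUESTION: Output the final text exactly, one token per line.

Answer: rutnl
jaqok
jwxbh
tldma
pqiq
ffwu
lotsc
ltcq
quzt
sook
rmtk
mauf
lgkrz
uju

Derivation:
Hunk 1: at line 5 remove [bypd,kmpc] add [xoxh,quzt] -> 12 lines: rutnl jaqok jwxbh tldma gexmb xoxh quzt sook rmtk mauf lgkrz uju
Hunk 2: at line 3 remove [gexmb,xoxh] add [pqiq,kdqy,ayg] -> 13 lines: rutnl jaqok jwxbh tldma pqiq kdqy ayg quzt sook rmtk mauf lgkrz uju
Hunk 3: at line 4 remove [kdqy,ayg] add [kya] -> 12 lines: rutnl jaqok jwxbh tldma pqiq kya quzt sook rmtk mauf lgkrz uju
Hunk 4: at line 5 remove [kya] add [yyxrd,ltcq] -> 13 lines: rutnl jaqok jwxbh tldma pqiq yyxrd ltcq quzt sook rmtk mauf lgkrz uju
Hunk 5: at line 5 remove [yyxrd] add [ffwu,lotsc] -> 14 lines: rutnl jaqok jwxbh tldma pqiq ffwu lotsc ltcq quzt sook rmtk mauf lgkrz uju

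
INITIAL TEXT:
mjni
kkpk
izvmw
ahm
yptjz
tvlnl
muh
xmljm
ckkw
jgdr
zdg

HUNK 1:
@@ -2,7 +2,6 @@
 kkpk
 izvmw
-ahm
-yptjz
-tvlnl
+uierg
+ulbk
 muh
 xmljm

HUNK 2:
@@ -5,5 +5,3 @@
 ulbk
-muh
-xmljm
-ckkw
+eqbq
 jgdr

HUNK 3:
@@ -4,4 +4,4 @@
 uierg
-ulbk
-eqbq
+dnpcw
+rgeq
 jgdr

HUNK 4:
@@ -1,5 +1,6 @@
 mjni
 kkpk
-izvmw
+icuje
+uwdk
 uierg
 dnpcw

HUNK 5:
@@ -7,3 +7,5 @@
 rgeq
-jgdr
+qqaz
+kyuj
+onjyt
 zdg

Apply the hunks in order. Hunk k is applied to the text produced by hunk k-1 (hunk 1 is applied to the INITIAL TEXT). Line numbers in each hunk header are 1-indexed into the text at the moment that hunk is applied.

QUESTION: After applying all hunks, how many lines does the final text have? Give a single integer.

Hunk 1: at line 2 remove [ahm,yptjz,tvlnl] add [uierg,ulbk] -> 10 lines: mjni kkpk izvmw uierg ulbk muh xmljm ckkw jgdr zdg
Hunk 2: at line 5 remove [muh,xmljm,ckkw] add [eqbq] -> 8 lines: mjni kkpk izvmw uierg ulbk eqbq jgdr zdg
Hunk 3: at line 4 remove [ulbk,eqbq] add [dnpcw,rgeq] -> 8 lines: mjni kkpk izvmw uierg dnpcw rgeq jgdr zdg
Hunk 4: at line 1 remove [izvmw] add [icuje,uwdk] -> 9 lines: mjni kkpk icuje uwdk uierg dnpcw rgeq jgdr zdg
Hunk 5: at line 7 remove [jgdr] add [qqaz,kyuj,onjyt] -> 11 lines: mjni kkpk icuje uwdk uierg dnpcw rgeq qqaz kyuj onjyt zdg
Final line count: 11

Answer: 11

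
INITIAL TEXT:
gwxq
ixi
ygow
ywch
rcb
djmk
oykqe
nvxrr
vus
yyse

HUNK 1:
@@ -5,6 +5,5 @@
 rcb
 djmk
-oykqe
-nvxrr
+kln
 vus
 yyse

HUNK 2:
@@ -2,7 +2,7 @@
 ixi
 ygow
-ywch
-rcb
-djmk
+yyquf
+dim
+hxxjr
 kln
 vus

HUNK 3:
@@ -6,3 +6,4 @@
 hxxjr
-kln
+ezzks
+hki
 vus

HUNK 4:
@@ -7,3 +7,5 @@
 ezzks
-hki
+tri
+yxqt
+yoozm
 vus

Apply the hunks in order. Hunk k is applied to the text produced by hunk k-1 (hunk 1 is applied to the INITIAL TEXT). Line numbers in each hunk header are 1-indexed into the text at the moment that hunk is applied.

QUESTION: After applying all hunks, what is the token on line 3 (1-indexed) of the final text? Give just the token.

Answer: ygow

Derivation:
Hunk 1: at line 5 remove [oykqe,nvxrr] add [kln] -> 9 lines: gwxq ixi ygow ywch rcb djmk kln vus yyse
Hunk 2: at line 2 remove [ywch,rcb,djmk] add [yyquf,dim,hxxjr] -> 9 lines: gwxq ixi ygow yyquf dim hxxjr kln vus yyse
Hunk 3: at line 6 remove [kln] add [ezzks,hki] -> 10 lines: gwxq ixi ygow yyquf dim hxxjr ezzks hki vus yyse
Hunk 4: at line 7 remove [hki] add [tri,yxqt,yoozm] -> 12 lines: gwxq ixi ygow yyquf dim hxxjr ezzks tri yxqt yoozm vus yyse
Final line 3: ygow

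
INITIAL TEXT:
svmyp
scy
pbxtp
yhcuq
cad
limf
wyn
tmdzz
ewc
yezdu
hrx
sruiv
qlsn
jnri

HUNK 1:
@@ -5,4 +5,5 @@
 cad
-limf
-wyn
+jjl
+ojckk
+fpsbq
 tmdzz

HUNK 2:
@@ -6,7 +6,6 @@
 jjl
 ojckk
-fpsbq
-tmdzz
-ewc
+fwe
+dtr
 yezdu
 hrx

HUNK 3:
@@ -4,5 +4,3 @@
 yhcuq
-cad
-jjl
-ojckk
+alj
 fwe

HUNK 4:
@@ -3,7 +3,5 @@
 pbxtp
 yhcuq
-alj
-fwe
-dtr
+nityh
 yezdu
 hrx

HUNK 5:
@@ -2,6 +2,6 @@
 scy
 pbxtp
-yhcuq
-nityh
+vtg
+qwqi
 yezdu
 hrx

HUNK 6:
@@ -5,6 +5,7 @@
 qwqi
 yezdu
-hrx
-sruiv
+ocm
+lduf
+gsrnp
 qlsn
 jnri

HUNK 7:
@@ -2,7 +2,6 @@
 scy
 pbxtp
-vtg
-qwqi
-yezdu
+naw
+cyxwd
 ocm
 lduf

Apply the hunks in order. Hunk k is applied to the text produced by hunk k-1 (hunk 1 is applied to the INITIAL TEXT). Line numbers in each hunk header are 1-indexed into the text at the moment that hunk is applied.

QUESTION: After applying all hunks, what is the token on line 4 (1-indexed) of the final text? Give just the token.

Hunk 1: at line 5 remove [limf,wyn] add [jjl,ojckk,fpsbq] -> 15 lines: svmyp scy pbxtp yhcuq cad jjl ojckk fpsbq tmdzz ewc yezdu hrx sruiv qlsn jnri
Hunk 2: at line 6 remove [fpsbq,tmdzz,ewc] add [fwe,dtr] -> 14 lines: svmyp scy pbxtp yhcuq cad jjl ojckk fwe dtr yezdu hrx sruiv qlsn jnri
Hunk 3: at line 4 remove [cad,jjl,ojckk] add [alj] -> 12 lines: svmyp scy pbxtp yhcuq alj fwe dtr yezdu hrx sruiv qlsn jnri
Hunk 4: at line 3 remove [alj,fwe,dtr] add [nityh] -> 10 lines: svmyp scy pbxtp yhcuq nityh yezdu hrx sruiv qlsn jnri
Hunk 5: at line 2 remove [yhcuq,nityh] add [vtg,qwqi] -> 10 lines: svmyp scy pbxtp vtg qwqi yezdu hrx sruiv qlsn jnri
Hunk 6: at line 5 remove [hrx,sruiv] add [ocm,lduf,gsrnp] -> 11 lines: svmyp scy pbxtp vtg qwqi yezdu ocm lduf gsrnp qlsn jnri
Hunk 7: at line 2 remove [vtg,qwqi,yezdu] add [naw,cyxwd] -> 10 lines: svmyp scy pbxtp naw cyxwd ocm lduf gsrnp qlsn jnri
Final line 4: naw

Answer: naw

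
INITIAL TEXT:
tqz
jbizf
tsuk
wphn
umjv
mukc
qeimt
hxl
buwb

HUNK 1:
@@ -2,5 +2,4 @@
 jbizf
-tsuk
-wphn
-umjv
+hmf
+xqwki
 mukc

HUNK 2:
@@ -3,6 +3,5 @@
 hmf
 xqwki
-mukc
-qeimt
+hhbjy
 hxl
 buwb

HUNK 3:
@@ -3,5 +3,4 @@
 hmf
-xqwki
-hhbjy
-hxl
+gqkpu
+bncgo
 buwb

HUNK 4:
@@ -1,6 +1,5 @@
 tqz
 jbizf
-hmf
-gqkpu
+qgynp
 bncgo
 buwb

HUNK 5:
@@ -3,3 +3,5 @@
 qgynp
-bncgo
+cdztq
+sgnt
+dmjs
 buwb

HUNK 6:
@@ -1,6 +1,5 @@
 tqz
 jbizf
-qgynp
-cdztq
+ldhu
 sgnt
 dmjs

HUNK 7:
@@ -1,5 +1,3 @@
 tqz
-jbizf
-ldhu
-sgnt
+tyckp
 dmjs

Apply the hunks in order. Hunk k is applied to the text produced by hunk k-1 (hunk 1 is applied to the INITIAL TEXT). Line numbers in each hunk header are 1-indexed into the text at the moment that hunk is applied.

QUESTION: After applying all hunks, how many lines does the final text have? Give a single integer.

Answer: 4

Derivation:
Hunk 1: at line 2 remove [tsuk,wphn,umjv] add [hmf,xqwki] -> 8 lines: tqz jbizf hmf xqwki mukc qeimt hxl buwb
Hunk 2: at line 3 remove [mukc,qeimt] add [hhbjy] -> 7 lines: tqz jbizf hmf xqwki hhbjy hxl buwb
Hunk 3: at line 3 remove [xqwki,hhbjy,hxl] add [gqkpu,bncgo] -> 6 lines: tqz jbizf hmf gqkpu bncgo buwb
Hunk 4: at line 1 remove [hmf,gqkpu] add [qgynp] -> 5 lines: tqz jbizf qgynp bncgo buwb
Hunk 5: at line 3 remove [bncgo] add [cdztq,sgnt,dmjs] -> 7 lines: tqz jbizf qgynp cdztq sgnt dmjs buwb
Hunk 6: at line 1 remove [qgynp,cdztq] add [ldhu] -> 6 lines: tqz jbizf ldhu sgnt dmjs buwb
Hunk 7: at line 1 remove [jbizf,ldhu,sgnt] add [tyckp] -> 4 lines: tqz tyckp dmjs buwb
Final line count: 4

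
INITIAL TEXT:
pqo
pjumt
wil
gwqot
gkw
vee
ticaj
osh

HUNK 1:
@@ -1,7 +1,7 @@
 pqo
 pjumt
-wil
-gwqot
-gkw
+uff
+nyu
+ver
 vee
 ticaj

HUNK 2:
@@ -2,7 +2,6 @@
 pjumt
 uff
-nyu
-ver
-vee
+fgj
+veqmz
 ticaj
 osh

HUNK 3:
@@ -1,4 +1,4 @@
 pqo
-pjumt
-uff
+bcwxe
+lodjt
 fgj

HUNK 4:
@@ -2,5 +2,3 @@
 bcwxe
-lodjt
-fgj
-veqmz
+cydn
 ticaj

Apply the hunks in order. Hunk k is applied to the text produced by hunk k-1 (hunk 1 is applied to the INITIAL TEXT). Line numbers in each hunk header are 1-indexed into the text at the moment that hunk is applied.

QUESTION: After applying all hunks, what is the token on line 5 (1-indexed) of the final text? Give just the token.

Answer: osh

Derivation:
Hunk 1: at line 1 remove [wil,gwqot,gkw] add [uff,nyu,ver] -> 8 lines: pqo pjumt uff nyu ver vee ticaj osh
Hunk 2: at line 2 remove [nyu,ver,vee] add [fgj,veqmz] -> 7 lines: pqo pjumt uff fgj veqmz ticaj osh
Hunk 3: at line 1 remove [pjumt,uff] add [bcwxe,lodjt] -> 7 lines: pqo bcwxe lodjt fgj veqmz ticaj osh
Hunk 4: at line 2 remove [lodjt,fgj,veqmz] add [cydn] -> 5 lines: pqo bcwxe cydn ticaj osh
Final line 5: osh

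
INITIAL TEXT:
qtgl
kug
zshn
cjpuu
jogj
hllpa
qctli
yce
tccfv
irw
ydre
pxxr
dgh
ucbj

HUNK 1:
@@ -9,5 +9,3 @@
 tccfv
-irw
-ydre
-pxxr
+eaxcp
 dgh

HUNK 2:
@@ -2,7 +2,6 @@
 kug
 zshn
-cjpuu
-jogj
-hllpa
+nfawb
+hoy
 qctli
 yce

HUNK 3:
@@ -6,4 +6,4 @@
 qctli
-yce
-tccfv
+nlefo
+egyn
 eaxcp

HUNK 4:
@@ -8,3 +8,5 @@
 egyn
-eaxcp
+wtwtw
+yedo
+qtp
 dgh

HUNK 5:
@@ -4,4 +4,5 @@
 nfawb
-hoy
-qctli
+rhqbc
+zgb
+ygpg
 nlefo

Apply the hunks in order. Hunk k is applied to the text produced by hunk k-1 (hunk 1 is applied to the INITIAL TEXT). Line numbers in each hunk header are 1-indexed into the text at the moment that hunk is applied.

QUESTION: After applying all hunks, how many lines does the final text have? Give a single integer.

Answer: 14

Derivation:
Hunk 1: at line 9 remove [irw,ydre,pxxr] add [eaxcp] -> 12 lines: qtgl kug zshn cjpuu jogj hllpa qctli yce tccfv eaxcp dgh ucbj
Hunk 2: at line 2 remove [cjpuu,jogj,hllpa] add [nfawb,hoy] -> 11 lines: qtgl kug zshn nfawb hoy qctli yce tccfv eaxcp dgh ucbj
Hunk 3: at line 6 remove [yce,tccfv] add [nlefo,egyn] -> 11 lines: qtgl kug zshn nfawb hoy qctli nlefo egyn eaxcp dgh ucbj
Hunk 4: at line 8 remove [eaxcp] add [wtwtw,yedo,qtp] -> 13 lines: qtgl kug zshn nfawb hoy qctli nlefo egyn wtwtw yedo qtp dgh ucbj
Hunk 5: at line 4 remove [hoy,qctli] add [rhqbc,zgb,ygpg] -> 14 lines: qtgl kug zshn nfawb rhqbc zgb ygpg nlefo egyn wtwtw yedo qtp dgh ucbj
Final line count: 14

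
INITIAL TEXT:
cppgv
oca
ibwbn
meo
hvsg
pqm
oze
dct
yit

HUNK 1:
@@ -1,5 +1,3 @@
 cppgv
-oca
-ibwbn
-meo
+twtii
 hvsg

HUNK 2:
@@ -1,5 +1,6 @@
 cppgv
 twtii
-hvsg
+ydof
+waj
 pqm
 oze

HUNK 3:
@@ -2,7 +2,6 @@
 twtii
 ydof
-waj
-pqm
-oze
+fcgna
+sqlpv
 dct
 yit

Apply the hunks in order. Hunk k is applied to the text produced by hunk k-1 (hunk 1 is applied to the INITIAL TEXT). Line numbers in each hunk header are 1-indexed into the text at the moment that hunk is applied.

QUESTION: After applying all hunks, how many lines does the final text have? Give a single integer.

Hunk 1: at line 1 remove [oca,ibwbn,meo] add [twtii] -> 7 lines: cppgv twtii hvsg pqm oze dct yit
Hunk 2: at line 1 remove [hvsg] add [ydof,waj] -> 8 lines: cppgv twtii ydof waj pqm oze dct yit
Hunk 3: at line 2 remove [waj,pqm,oze] add [fcgna,sqlpv] -> 7 lines: cppgv twtii ydof fcgna sqlpv dct yit
Final line count: 7

Answer: 7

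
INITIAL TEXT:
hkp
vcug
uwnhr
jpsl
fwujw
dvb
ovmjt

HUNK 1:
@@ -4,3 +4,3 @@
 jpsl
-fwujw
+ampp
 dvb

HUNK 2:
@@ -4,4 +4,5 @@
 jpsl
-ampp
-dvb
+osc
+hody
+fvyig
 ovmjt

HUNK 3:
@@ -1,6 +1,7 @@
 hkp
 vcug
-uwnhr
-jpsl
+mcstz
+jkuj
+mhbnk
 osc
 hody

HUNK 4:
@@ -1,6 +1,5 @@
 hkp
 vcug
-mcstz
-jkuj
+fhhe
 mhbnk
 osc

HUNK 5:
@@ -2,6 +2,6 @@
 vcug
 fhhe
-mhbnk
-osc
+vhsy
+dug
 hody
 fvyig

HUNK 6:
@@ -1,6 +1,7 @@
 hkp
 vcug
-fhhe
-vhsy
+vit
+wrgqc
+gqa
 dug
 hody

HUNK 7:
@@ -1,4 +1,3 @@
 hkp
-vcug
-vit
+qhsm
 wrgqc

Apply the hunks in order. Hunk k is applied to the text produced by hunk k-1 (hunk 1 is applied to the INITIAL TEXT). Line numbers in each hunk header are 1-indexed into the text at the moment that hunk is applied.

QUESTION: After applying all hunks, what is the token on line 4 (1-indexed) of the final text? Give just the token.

Hunk 1: at line 4 remove [fwujw] add [ampp] -> 7 lines: hkp vcug uwnhr jpsl ampp dvb ovmjt
Hunk 2: at line 4 remove [ampp,dvb] add [osc,hody,fvyig] -> 8 lines: hkp vcug uwnhr jpsl osc hody fvyig ovmjt
Hunk 3: at line 1 remove [uwnhr,jpsl] add [mcstz,jkuj,mhbnk] -> 9 lines: hkp vcug mcstz jkuj mhbnk osc hody fvyig ovmjt
Hunk 4: at line 1 remove [mcstz,jkuj] add [fhhe] -> 8 lines: hkp vcug fhhe mhbnk osc hody fvyig ovmjt
Hunk 5: at line 2 remove [mhbnk,osc] add [vhsy,dug] -> 8 lines: hkp vcug fhhe vhsy dug hody fvyig ovmjt
Hunk 6: at line 1 remove [fhhe,vhsy] add [vit,wrgqc,gqa] -> 9 lines: hkp vcug vit wrgqc gqa dug hody fvyig ovmjt
Hunk 7: at line 1 remove [vcug,vit] add [qhsm] -> 8 lines: hkp qhsm wrgqc gqa dug hody fvyig ovmjt
Final line 4: gqa

Answer: gqa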